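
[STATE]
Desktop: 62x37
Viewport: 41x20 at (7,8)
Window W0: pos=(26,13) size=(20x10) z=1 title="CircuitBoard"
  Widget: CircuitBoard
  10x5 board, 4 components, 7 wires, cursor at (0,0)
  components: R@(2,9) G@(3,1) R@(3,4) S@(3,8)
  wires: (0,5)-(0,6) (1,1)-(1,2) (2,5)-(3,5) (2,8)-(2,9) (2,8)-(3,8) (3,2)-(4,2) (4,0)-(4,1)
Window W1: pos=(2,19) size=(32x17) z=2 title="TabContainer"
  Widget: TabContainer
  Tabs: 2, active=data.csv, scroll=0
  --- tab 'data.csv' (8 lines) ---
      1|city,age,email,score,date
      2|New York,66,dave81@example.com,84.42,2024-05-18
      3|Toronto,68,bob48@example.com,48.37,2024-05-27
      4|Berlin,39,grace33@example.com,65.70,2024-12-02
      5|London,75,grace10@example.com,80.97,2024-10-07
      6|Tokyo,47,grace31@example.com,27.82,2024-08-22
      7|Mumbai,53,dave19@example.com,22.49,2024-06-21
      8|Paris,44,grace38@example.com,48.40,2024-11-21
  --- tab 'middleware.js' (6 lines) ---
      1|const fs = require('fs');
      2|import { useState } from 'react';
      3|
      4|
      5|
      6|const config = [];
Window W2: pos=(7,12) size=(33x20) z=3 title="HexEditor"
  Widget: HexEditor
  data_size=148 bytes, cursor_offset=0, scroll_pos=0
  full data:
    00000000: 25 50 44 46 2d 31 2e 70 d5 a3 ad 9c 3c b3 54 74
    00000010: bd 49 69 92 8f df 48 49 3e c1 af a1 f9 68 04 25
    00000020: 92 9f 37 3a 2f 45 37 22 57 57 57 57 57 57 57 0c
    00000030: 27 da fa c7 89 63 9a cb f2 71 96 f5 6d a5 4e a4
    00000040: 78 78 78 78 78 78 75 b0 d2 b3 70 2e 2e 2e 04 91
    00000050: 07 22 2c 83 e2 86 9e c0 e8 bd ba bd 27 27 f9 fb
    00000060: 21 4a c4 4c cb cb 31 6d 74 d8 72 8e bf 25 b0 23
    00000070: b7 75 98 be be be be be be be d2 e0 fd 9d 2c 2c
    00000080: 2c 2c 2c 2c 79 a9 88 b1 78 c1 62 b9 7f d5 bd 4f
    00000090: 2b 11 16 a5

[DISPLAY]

                                         
                                         
                                         
                                         
┏━━━━━━━━━━━━━━━━━━━━━━━━━━━━━━━┓        
┃ HexEditor                     ┃━━━━━┓  
┠───────────────────────────────┨     ┃  
┃00000000  25 50 44 46 2d 31 2e ┃─────┨  
┃00000010  bd 49 69 92 8f df 48 ┃5 6 7┃  
┃00000020  92 9f 37 3a 2f 45 37 ┃     ┃  
┃00000030  27 da fa c7 89 63 9a ┃     ┃  
┃00000040  78 78 78 78 78 78 75 ┃     ┃  
┃00000050  07 22 2c 83 e2 86 9e ┃     ┃  
┃00000060  21 4a c4 4c cb cb 31 ┃     ┃  
┃00000070  b7 75 98 be be be be ┃━━━━━┛  
┃00000080  2c 2c 2c 2c 79 a9 88 ┃        
┃00000090  2b 11 16 a5          ┃        
┃                               ┃        
┃                               ┃        
┃                               ┃        


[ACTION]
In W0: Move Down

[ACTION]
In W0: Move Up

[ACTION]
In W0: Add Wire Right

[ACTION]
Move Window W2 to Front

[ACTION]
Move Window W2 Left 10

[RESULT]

                                         
                                         
                                         
                                         
━━━━━━━━━━━━━━━━━━━━━━━━━┓               
itor                     ┃━━━━━━━━━━━━┓  
─────────────────────────┨itBoard     ┃  
00  25 50 44 46 2d 31 2e ┃────────────┨  
10  bd 49 69 92 8f df 48 ┃ 2 3 4 5 6 7┃  
20  92 9f 37 3a 2f 45 37 ┃─ ·         ┃  
30  27 da fa c7 89 63 9a ┃            ┃  
40  78 78 78 78 78 78 75 ┃┓ · ─ ·     ┃  
50  07 22 2c 83 e2 86 9e ┃┃           ┃  
60  21 4a c4 4c cb cb 31 ┃┨           ┃  
70  b7 75 98 be be be be ┃┃━━━━━━━━━━━┛  
80  2c 2c 2c 2c 79 a9 88 ┃┃              
90  2b 11 16 a5          ┃┃              
                         ┃┃              
                         ┃┃              
                         ┃┃              


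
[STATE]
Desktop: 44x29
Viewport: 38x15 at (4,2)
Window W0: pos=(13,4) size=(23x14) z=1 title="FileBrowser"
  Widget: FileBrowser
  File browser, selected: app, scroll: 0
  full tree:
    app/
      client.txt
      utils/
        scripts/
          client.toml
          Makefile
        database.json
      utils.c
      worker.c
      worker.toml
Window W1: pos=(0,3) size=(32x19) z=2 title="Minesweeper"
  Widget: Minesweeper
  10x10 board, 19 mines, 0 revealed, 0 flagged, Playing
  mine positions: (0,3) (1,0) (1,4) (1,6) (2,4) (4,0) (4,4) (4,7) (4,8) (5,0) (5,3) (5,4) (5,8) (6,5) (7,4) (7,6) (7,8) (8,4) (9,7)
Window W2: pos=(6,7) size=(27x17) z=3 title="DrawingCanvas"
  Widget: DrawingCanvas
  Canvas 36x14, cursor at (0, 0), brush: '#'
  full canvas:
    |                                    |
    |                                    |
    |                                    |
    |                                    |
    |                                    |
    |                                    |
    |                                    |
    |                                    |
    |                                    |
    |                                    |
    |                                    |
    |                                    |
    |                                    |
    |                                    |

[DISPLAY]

                                      
━━━━━━━━━━━━━━━━━━━━━━━━━━━┓          
nesweeper                  ┃━━━┓      
───────────────────────────┨   ┃      
■■■■■■■                    ┃───┨      
■■┏━━━━━━━━━━━━━━━━━━━━━━━━━┓  ┃      
■■┃ DrawingCanvas           ┃  ┃      
■■┠─────────────────────────┨  ┃      
■■┃+                        ┃  ┃      
■■┃                         ┃  ┃      
■■┃                         ┃  ┃      
■■┃                         ┃  ┃      
■■┃                         ┃  ┃      
■■┃                         ┃  ┃      
  ┃                         ┃  ┃      


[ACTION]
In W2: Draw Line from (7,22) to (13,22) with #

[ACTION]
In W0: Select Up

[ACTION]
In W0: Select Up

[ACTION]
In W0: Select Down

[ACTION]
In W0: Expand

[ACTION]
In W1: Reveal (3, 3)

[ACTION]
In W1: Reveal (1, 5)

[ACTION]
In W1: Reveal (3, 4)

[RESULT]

                                      
━━━━━━━━━━━━━━━━━━━━━━━━━━━┓          
nesweeper                  ┃━━━┓      
───────────────────────────┨   ┃      
■■■■■■■                    ┃───┨      
■■┏━━━━━━━━━━━━━━━━━━━━━━━━━┓  ┃      
■■┃ DrawingCanvas           ┃  ┃      
22┠─────────────────────────┨  ┃      
■■┃+                        ┃  ┃      
■■┃                         ┃  ┃      
■■┃                         ┃  ┃      
■■┃                         ┃  ┃      
■■┃                         ┃  ┃      
■■┃                         ┃  ┃      
  ┃                         ┃  ┃      


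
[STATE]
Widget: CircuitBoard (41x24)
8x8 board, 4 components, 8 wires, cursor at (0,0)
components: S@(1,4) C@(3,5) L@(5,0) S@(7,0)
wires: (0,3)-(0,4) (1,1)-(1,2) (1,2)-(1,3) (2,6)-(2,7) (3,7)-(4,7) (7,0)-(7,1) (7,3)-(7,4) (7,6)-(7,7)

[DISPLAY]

   0 1 2 3 4 5 6 7                       
0  [.]          · ─ ·                    
                                         
1       · ─ · ─ ·   S                    
                                         
2                           · ─ ·        
                                         
3                       C       ·        
                                │        
4                               ·        
                                         
5   L                                    
                                         
6                                        
                                         
7   S ─ ·       · ─ ·       · ─ ·        
Cursor: (0,0)                            
                                         
                                         
                                         
                                         
                                         
                                         
                                         


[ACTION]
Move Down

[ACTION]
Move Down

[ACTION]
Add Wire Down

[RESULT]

   0 1 2 3 4 5 6 7                       
0               · ─ ·                    
                                         
1       · ─ · ─ ·   S                    
                                         
2  [.]                      · ─ ·        
    │                                    
3   ·                   C       ·        
                                │        
4                               ·        
                                         
5   L                                    
                                         
6                                        
                                         
7   S ─ ·       · ─ ·       · ─ ·        
Cursor: (2,0)                            
                                         
                                         
                                         
                                         
                                         
                                         
                                         


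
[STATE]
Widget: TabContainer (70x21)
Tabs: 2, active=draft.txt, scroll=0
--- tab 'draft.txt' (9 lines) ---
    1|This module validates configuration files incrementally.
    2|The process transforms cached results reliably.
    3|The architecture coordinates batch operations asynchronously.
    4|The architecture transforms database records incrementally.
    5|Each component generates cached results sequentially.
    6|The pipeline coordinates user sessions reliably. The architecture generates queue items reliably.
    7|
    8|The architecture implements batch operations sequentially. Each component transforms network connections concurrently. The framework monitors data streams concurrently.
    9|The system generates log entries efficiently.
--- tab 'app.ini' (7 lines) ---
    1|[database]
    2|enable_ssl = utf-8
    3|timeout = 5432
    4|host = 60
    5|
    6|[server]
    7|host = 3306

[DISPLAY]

[draft.txt]│ app.ini                                                  
──────────────────────────────────────────────────────────────────────
This module validates configuration files incrementally.              
The process transforms cached results reliably.                       
The architecture coordinates batch operations asynchronously.         
The architecture transforms database records incrementally.           
Each component generates cached results sequentially.                 
The pipeline coordinates user sessions reliably. The architecture gene
                                                                      
The architecture implements batch operations sequentially. Each compon
The system generates log entries efficiently.                         
                                                                      
                                                                      
                                                                      
                                                                      
                                                                      
                                                                      
                                                                      
                                                                      
                                                                      
                                                                      


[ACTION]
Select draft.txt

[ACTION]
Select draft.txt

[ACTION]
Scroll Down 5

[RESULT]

[draft.txt]│ app.ini                                                  
──────────────────────────────────────────────────────────────────────
The pipeline coordinates user sessions reliably. The architecture gene
                                                                      
The architecture implements batch operations sequentially. Each compon
The system generates log entries efficiently.                         
                                                                      
                                                                      
                                                                      
                                                                      
                                                                      
                                                                      
                                                                      
                                                                      
                                                                      
                                                                      
                                                                      
                                                                      
                                                                      
                                                                      
                                                                      


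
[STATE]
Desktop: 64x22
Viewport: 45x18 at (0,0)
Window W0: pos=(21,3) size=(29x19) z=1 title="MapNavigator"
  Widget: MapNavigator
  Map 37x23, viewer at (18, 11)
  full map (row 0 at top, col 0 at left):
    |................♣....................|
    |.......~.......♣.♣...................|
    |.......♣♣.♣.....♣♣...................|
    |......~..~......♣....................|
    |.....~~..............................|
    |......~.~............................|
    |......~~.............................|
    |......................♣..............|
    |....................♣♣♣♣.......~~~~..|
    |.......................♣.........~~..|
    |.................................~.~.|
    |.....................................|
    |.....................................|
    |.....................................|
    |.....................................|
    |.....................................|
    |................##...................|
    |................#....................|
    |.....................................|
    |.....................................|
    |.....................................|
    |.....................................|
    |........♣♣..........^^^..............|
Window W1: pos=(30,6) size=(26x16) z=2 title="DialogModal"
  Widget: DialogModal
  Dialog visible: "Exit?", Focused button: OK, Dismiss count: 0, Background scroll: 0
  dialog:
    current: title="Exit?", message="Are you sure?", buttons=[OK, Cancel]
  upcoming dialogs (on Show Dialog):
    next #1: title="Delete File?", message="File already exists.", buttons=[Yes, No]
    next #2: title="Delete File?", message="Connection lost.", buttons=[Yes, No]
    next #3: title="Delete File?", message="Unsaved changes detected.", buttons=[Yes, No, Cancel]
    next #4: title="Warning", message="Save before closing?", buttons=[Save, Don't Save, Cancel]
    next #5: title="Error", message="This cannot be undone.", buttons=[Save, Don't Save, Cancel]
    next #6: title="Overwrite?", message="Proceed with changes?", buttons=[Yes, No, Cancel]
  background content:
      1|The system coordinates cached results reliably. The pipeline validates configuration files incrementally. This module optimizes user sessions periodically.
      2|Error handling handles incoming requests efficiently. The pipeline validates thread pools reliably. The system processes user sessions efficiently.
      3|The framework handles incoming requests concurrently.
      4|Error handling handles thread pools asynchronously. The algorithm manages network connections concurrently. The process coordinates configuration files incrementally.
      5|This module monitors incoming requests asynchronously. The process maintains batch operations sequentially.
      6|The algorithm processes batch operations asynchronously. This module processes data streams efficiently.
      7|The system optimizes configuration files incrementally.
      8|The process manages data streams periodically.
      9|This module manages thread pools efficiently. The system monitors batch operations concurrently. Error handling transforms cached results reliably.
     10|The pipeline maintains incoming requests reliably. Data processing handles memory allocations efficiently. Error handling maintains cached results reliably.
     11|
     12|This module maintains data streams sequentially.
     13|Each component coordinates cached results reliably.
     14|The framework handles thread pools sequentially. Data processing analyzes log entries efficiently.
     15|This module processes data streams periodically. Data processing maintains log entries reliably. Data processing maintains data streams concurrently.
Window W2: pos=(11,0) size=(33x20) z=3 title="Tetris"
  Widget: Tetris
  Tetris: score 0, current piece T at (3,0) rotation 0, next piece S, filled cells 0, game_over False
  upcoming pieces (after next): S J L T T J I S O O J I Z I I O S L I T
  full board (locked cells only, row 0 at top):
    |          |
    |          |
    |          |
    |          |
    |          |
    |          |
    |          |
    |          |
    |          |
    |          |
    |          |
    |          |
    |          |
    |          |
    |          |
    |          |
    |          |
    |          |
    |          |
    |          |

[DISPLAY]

           ┏━━━━━━━━━━━━━━━━━━━━━━━━━━━━━━━┓ 
           ┃ Tetris                        ┃ 
           ┠───────────────────────────────┨ 
           ┃          │Next:               ┃━
           ┃          │ ░░                 ┃ 
           ┃          │░░                  ┃─
           ┃          │                    ┃━
           ┃          │                    ┃ 
           ┃          │                    ┃─
           ┃          │Score:              ┃o
           ┃          │0                   ┃g
           ┃          │                    ┃ 
           ┃          │                    ┃─
           ┃          │                    ┃?
           ┃          │                    ┃s
           ┃          │                    ┃n
           ┃          │                    ┃─
           ┃          │                    ┃a


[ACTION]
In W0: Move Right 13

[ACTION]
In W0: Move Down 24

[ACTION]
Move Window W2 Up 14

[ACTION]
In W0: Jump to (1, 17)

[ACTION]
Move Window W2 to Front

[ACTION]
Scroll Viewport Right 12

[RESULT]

━━━━━━━━━━━━━━━━━━━━━━━━━━━━━━━┓             
 Tetris                        ┃             
───────────────────────────────┨             
          │Next:               ┃━━━━━┓       
          │ ░░                 ┃     ┃       
          │░░                  ┃─────┨       
          │                    ┃━━━━━━━━━━━┓ 
          │                    ┃           ┃ 
          │                    ┃───────────┨ 
          │Score:              ┃ordinates c┃ 
          │0                   ┃g handles i┃ 
          │                    ┃ handles in┃ 
          │                    ┃──────┐es t┃ 
          │                    ┃?     │ inc┃ 
          │                    ┃sure? │ses ┃ 
          │                    ┃ncel  │ con┃ 
          │                    ┃──────┘data┃ 
          │                    ┃anages thre┃ 


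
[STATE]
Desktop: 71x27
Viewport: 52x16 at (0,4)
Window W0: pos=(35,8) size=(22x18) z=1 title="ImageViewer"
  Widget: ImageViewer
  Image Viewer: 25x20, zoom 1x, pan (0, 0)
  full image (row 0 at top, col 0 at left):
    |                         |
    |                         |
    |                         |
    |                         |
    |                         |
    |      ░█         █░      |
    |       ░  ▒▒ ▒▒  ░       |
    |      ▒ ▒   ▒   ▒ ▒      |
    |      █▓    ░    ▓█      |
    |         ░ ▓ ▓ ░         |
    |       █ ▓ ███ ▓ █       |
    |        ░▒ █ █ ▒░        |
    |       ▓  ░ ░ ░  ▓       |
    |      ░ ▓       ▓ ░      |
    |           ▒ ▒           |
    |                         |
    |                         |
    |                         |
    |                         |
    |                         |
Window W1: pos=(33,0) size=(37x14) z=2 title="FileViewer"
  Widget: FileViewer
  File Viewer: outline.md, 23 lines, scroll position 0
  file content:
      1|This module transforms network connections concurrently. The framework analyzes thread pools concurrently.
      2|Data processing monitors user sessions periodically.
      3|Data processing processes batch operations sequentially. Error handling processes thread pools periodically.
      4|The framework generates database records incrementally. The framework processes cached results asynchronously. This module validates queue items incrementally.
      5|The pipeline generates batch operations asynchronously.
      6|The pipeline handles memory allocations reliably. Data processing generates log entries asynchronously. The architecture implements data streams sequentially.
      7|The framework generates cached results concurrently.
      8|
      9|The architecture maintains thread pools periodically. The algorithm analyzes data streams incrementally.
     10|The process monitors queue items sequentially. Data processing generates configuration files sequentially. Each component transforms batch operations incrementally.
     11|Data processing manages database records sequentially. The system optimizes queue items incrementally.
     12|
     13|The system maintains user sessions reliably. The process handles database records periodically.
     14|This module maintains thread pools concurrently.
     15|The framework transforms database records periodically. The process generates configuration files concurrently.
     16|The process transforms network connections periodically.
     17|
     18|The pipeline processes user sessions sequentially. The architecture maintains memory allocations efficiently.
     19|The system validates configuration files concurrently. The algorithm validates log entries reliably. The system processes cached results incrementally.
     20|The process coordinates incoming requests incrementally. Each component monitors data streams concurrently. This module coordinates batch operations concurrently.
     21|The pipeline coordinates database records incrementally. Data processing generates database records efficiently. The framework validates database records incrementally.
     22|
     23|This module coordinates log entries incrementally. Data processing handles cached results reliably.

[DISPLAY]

                                 ┃Data processing mo
                                 ┃Data processing pr
                                 ┃The framework gene
                                 ┃The pipeline gener
                                 ┃The pipeline handl
                                 ┃The framework gene
                                 ┃                  
                                 ┃The architecture m
                                 ┃The process monito
                                 ┗━━━━━━━━━━━━━━━━━━
                                   ┃                
                                   ┃                
                                   ┃      ░█        
                                   ┃       ░  ▒▒ ▒▒ 
                                   ┃      ▒ ▒   ▒   
                                   ┃      █▓    ░   


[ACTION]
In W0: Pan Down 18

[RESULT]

                                 ┃Data processing mo
                                 ┃Data processing pr
                                 ┃The framework gene
                                 ┃The pipeline gener
                                 ┃The pipeline handl
                                 ┃The framework gene
                                 ┃                  
                                 ┃The architecture m
                                 ┃The process monito
                                 ┗━━━━━━━━━━━━━━━━━━
                                   ┃                
                                   ┃                
                                   ┃                
                                   ┃                
                                   ┃                
                                   ┃                


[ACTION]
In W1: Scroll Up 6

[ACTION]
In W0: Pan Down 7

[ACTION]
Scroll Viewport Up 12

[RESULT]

                                 ┏━━━━━━━━━━━━━━━━━━
                                 ┃ FileViewer       
                                 ┠──────────────────
                                 ┃This module transf
                                 ┃Data processing mo
                                 ┃Data processing pr
                                 ┃The framework gene
                                 ┃The pipeline gener
                                 ┃The pipeline handl
                                 ┃The framework gene
                                 ┃                  
                                 ┃The architecture m
                                 ┃The process monito
                                 ┗━━━━━━━━━━━━━━━━━━
                                   ┃                
                                   ┃                


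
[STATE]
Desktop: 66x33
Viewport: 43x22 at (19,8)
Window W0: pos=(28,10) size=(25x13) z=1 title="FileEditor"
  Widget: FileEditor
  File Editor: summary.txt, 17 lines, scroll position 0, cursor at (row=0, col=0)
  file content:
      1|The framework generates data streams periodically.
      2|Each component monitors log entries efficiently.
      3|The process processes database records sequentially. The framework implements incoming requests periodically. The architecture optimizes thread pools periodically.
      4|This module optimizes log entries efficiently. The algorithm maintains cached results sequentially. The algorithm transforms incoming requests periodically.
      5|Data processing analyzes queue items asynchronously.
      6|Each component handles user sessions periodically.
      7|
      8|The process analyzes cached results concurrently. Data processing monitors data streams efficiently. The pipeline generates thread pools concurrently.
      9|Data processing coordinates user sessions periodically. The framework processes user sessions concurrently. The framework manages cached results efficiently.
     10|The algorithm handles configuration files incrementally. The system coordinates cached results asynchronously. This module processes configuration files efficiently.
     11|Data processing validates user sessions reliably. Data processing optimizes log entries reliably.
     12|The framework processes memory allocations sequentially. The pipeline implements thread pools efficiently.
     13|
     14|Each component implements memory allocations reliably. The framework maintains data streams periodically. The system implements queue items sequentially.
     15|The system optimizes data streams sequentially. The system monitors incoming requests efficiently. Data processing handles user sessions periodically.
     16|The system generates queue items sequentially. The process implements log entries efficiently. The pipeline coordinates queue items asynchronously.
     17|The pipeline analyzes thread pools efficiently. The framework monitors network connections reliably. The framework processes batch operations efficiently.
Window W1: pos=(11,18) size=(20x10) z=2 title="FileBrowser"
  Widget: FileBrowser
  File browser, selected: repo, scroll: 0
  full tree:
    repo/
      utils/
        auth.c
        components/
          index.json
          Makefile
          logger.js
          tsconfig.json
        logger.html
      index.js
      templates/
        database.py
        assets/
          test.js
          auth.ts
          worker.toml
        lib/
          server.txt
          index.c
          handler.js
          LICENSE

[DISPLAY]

                                           
                                           
         ┏━━━━━━━━━━━━━━━━━━━━━━━┓         
         ┃ FileEditor            ┃         
         ┠───────────────────────┨         
         ┃█he framework generate▲┃         
         ┃Each component monitor█┃         
         ┃The process processes ░┃         
         ┃This module optimizes ░┃         
         ┃Data processing analyz░┃         
━━━━━━━━━━━┓ch component handles░┃         
owser      ┃                    ░┃         
───────────┨e process analyzes c░┃         
epo/       ┃ta processing coordi▼┃         
 utils/    ┃━━━━━━━━━━━━━━━━━━━━━┛         
ex.js      ┃                               
 templates/┃                               
           ┃                               
           ┃                               
━━━━━━━━━━━┛                               
                                           
                                           


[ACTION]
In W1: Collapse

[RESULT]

                                           
                                           
         ┏━━━━━━━━━━━━━━━━━━━━━━━┓         
         ┃ FileEditor            ┃         
         ┠───────────────────────┨         
         ┃█he framework generate▲┃         
         ┃Each component monitor█┃         
         ┃The process processes ░┃         
         ┃This module optimizes ░┃         
         ┃Data processing analyz░┃         
━━━━━━━━━━━┓ch component handles░┃         
owser      ┃                    ░┃         
───────────┨e process analyzes c░┃         
epo/       ┃ta processing coordi▼┃         
           ┃━━━━━━━━━━━━━━━━━━━━━┛         
           ┃                               
           ┃                               
           ┃                               
           ┃                               
━━━━━━━━━━━┛                               
                                           
                                           


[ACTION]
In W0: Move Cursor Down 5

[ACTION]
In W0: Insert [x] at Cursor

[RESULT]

                                           
                                           
         ┏━━━━━━━━━━━━━━━━━━━━━━━┓         
         ┃ FileEditor            ┃         
         ┠───────────────────────┨         
         ┃The framework generate▲┃         
         ┃Each component monitor█┃         
         ┃The process processes ░┃         
         ┃This module optimizes ░┃         
         ┃Data processing analyz░┃         
━━━━━━━━━━━┓ach component handle░┃         
owser      ┃                    ░┃         
───────────┨e process analyzes c░┃         
epo/       ┃ta processing coordi▼┃         
           ┃━━━━━━━━━━━━━━━━━━━━━┛         
           ┃                               
           ┃                               
           ┃                               
           ┃                               
━━━━━━━━━━━┛                               
                                           
                                           


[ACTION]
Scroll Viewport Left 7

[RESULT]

                                           
                                           
                ┏━━━━━━━━━━━━━━━━━━━━━━━┓  
                ┃ FileEditor            ┃  
                ┠───────────────────────┨  
                ┃The framework generate▲┃  
                ┃Each component monitor█┃  
                ┃The process processes ░┃  
                ┃This module optimizes ░┃  
                ┃Data processing analyz░┃  
━━━━━━━━━━━━━━━━━━┓ach component handle░┃  
 FileBrowser      ┃                    ░┃  
──────────────────┨e process analyzes c░┃  
> [+] repo/       ┃ta processing coordi▼┃  
                  ┃━━━━━━━━━━━━━━━━━━━━━┛  
                  ┃                        
                  ┃                        
                  ┃                        
                  ┃                        
━━━━━━━━━━━━━━━━━━┛                        
                                           
                                           


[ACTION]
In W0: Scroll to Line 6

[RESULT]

                                           
                                           
                ┏━━━━━━━━━━━━━━━━━━━━━━━┓  
                ┃ FileEditor            ┃  
                ┠───────────────────────┨  
                ┃x█ach component handle▲┃  
                ┃                      ░┃  
                ┃The process analyzes c░┃  
                ┃Data processing coordi░┃  
                ┃The algorithm handles ░┃  
━━━━━━━━━━━━━━━━━━┓ta processing valida█┃  
 FileBrowser      ┃e framework processe░┃  
──────────────────┨                    ░┃  
> [+] repo/       ┃ch component impleme▼┃  
                  ┃━━━━━━━━━━━━━━━━━━━━━┛  
                  ┃                        
                  ┃                        
                  ┃                        
                  ┃                        
━━━━━━━━━━━━━━━━━━┛                        
                                           
                                           


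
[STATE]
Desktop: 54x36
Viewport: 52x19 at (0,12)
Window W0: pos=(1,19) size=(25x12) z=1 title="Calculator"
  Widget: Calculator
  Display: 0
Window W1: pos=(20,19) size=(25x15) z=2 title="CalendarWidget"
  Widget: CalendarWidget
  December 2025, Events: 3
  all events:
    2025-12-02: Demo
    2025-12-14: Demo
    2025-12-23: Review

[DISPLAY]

                                                    
                                                    
                                                    
                                                    
                                                    
                                                    
                                                    
 ┏━━━━━━━━━━━━━━━━━━┏━━━━━━━━━━━━━━━━━━━━━━━┓       
 ┃ Calculator       ┃ CalendarWidget        ┃       
 ┠──────────────────┠───────────────────────┨       
 ┃                  ┃     December 2025     ┃       
 ┃┌───┬───┬───┬───┐ ┃Mo Tu We Th Fr Sa Su   ┃       
 ┃│ 7 │ 8 │ 9 │ ÷ │ ┃ 1  2*  3  4  5  6  7  ┃       
 ┃├───┼───┼───┼───┤ ┃ 8  9 10 11 12 13 14*  ┃       
 ┃│ 4 │ 5 │ 6 │ × │ ┃15 16 17 18 19 20 21   ┃       
 ┃├───┼───┼───┼───┤ ┃22 23* 24 25 26 27 28  ┃       
 ┃│ 1 │ 2 │ 3 │ - │ ┃29 30 31               ┃       
 ┃└───┴───┴───┴───┘ ┃                       ┃       
 ┗━━━━━━━━━━━━━━━━━━┃                       ┃       


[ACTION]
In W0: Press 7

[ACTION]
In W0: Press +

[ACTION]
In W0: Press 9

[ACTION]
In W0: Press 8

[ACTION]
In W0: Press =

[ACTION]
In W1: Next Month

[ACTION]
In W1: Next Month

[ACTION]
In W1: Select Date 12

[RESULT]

                                                    
                                                    
                                                    
                                                    
                                                    
                                                    
                                                    
 ┏━━━━━━━━━━━━━━━━━━┏━━━━━━━━━━━━━━━━━━━━━━━┓       
 ┃ Calculator       ┃ CalendarWidget        ┃       
 ┠──────────────────┠───────────────────────┨       
 ┃                  ┃     February 2026     ┃       
 ┃┌───┬───┬───┬───┐ ┃Mo Tu We Th Fr Sa Su   ┃       
 ┃│ 7 │ 8 │ 9 │ ÷ │ ┃                   1   ┃       
 ┃├───┼───┼───┼───┤ ┃ 2  3  4  5  6  7  8   ┃       
 ┃│ 4 │ 5 │ 6 │ × │ ┃ 9 10 11 [12] 13 14 15 ┃       
 ┃├───┼───┼───┼───┤ ┃16 17 18 19 20 21 22   ┃       
 ┃│ 1 │ 2 │ 3 │ - │ ┃23 24 25 26 27 28      ┃       
 ┃└───┴───┴───┴───┘ ┃                       ┃       
 ┗━━━━━━━━━━━━━━━━━━┃                       ┃       


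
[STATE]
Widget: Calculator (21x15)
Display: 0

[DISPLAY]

                    0
┌───┬───┬───┬───┐    
│ 7 │ 8 │ 9 │ ÷ │    
├───┼───┼───┼───┤    
│ 4 │ 5 │ 6 │ × │    
├───┼───┼───┼───┤    
│ 1 │ 2 │ 3 │ - │    
├───┼───┼───┼───┤    
│ 0 │ . │ = │ + │    
├───┼───┼───┼───┤    
│ C │ MC│ MR│ M+│    
└───┴───┴───┴───┘    
                     
                     
                     


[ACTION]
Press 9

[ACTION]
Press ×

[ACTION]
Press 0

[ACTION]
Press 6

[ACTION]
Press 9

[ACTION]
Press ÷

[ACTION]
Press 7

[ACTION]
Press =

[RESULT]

          88.71428571
┌───┬───┬───┬───┐    
│ 7 │ 8 │ 9 │ ÷ │    
├───┼───┼───┼───┤    
│ 4 │ 5 │ 6 │ × │    
├───┼───┼───┼───┤    
│ 1 │ 2 │ 3 │ - │    
├───┼───┼───┼───┤    
│ 0 │ . │ = │ + │    
├───┼───┼───┼───┤    
│ C │ MC│ MR│ M+│    
└───┴───┴───┴───┘    
                     
                     
                     
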